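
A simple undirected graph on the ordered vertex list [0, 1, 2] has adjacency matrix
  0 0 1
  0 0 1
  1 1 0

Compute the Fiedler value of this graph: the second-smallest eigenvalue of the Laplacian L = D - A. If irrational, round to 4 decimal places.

Each diagonal entry of L is the vertex degree and each off-diagonal entry is -1 where an edge is present, 0 otherwise; in the order [0, 1, 2] the diagonal is [1, 1, 2]. The sorted Laplacian eigenvalues are [0, 1, 3]; the algebraic connectivity is the second entry, 1. The eigenvalues sum to 4, which equals trace(L) = 2|E|.

1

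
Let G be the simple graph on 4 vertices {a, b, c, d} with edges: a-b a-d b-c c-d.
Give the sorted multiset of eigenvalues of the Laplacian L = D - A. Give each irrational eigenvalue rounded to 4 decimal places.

Reading degrees in the order [a, b, c, d] gives [2, 2, 2, 2]; set D = diag(2, 2, 2, 2) and form L = D - A. Since every row of L sums to 0, the all-ones vector is in the kernel and 0 is an eigenvalue. The largest eigenvalue, 4, is at most the vertex count 4.

[0, 2, 2, 4]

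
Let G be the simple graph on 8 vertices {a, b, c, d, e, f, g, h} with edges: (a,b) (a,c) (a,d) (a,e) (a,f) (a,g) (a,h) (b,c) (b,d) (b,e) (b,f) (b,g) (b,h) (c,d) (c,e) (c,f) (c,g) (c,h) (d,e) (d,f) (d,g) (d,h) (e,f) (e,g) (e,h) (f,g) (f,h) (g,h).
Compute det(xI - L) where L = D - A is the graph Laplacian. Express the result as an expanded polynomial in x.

Reading degrees in the order [a, b, c, d, e, f, g, h] gives [7, 7, 7, 7, 7, 7, 7, 7]; set D = diag(7, 7, 7, 7, 7, 7, 7, 7) and form L = D - A. L has integer entries, so p(x) = det(xI - L) has integer coefficients. Expanding the determinant yields x^8 - 56x^7 + 1344x^6 - 17920x^5 + 143360x^4 - 688128x^3 + 1835008x^2 - 2097152x. The coefficient of x^7 equals -trace(L) = -56, matching the sum of degrees. The largest eigenvalue, 8, is at most the vertex count 8.

x^8 - 56x^7 + 1344x^6 - 17920x^5 + 143360x^4 - 688128x^3 + 1835008x^2 - 2097152x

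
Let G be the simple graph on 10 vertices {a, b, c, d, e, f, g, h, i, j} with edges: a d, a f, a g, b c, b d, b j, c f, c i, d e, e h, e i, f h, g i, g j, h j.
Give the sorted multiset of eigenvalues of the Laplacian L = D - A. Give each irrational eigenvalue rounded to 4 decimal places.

[0, 2, 2, 2, 2, 2, 5, 5, 5, 5]

Each diagonal entry of L is the vertex degree and each off-diagonal entry is -1 where an edge is present, 0 otherwise; in the order [a, b, c, d, e, f, g, h, i, j] the diagonal is [3, 3, 3, 3, 3, 3, 3, 3, 3, 3]. The multiplicity of 0 as a Laplacian eigenvalue equals the number of connected components. The single zero eigenvalue shows the graph is connected. The eigenvalues sum to 30, which equals trace(L) = 2|E|. By the matrix-tree theorem the graph has (1/10) * product of the nonzero eigenvalues = 2000 spanning trees.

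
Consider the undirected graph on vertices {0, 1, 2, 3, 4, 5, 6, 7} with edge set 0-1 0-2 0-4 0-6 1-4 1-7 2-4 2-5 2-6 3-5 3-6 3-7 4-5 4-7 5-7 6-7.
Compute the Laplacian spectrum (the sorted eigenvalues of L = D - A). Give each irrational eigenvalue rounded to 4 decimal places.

[0, 2.1578, 3, 3.4931, 5, 5.5069, 6, 6.8422]

With the vertex order [0, 1, 2, 3, 4, 5, 6, 7], the degrees are [4, 3, 4, 3, 5, 4, 4, 5], giving D = diag(4, 3, 4, 3, 5, 4, 4, 5) and L = D - A. The multiplicity of 0 as a Laplacian eigenvalue equals the number of connected components. There is one zero in the spectrum, matching the 1 component. The eigenvalues sum to 32, which equals trace(L) = 2|E|.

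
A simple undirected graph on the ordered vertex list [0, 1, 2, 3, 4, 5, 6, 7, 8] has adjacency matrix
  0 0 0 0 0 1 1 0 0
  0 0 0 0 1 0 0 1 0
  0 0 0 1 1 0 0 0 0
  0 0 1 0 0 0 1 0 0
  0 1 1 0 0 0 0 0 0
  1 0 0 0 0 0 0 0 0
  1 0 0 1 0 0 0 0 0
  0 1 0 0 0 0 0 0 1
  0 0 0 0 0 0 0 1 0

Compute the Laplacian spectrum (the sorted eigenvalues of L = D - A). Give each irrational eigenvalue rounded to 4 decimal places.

Reading degrees in the order [0, 1, 2, 3, 4, 5, 6, 7, 8] gives [2, 2, 2, 2, 2, 1, 2, 2, 1]; set D = diag(2, 2, 2, 2, 2, 1, 2, 2, 1) and form L = D - A. The multiplicity of 0 as a Laplacian eigenvalue equals the number of connected components. The single zero eigenvalue shows the graph is connected. By the matrix-tree theorem the graph has (1/9) * product of the nonzero eigenvalues = 1 spanning tree.

[0, 0.1206, 0.4679, 1, 1.6527, 2.3473, 3, 3.5321, 3.8794]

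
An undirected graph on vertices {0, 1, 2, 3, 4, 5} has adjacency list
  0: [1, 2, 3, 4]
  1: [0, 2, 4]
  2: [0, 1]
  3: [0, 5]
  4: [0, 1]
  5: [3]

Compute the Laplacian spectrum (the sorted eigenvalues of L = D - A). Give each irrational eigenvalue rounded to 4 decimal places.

Reading degrees in the order [0, 1, 2, 3, 4, 5] gives [4, 3, 2, 2, 2, 1]; set D = diag(4, 3, 2, 2, 2, 1) and form L = D - A. Since every row of L sums to 0, the all-ones vector is in the kernel and 0 is an eigenvalue. By the matrix-tree theorem the graph has (1/6) * product of the nonzero eigenvalues = 8 spanning trees.

[0, 0.4859, 2, 2.4280, 4, 5.0861]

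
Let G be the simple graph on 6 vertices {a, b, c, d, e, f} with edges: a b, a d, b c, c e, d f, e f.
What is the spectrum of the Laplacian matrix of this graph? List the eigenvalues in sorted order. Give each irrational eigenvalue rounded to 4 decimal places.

Reading degrees in the order [a, b, c, d, e, f] gives [2, 2, 2, 2, 2, 2]; set D = diag(2, 2, 2, 2, 2, 2) and form L = D - A. The multiplicity of 0 as a Laplacian eigenvalue equals the number of connected components. The single zero eigenvalue shows the graph is connected. There is one zero in the spectrum, matching the 1 component. By the matrix-tree theorem the graph has (1/6) * product of the nonzero eigenvalues = 6 spanning trees.

[0, 1, 1, 3, 3, 4]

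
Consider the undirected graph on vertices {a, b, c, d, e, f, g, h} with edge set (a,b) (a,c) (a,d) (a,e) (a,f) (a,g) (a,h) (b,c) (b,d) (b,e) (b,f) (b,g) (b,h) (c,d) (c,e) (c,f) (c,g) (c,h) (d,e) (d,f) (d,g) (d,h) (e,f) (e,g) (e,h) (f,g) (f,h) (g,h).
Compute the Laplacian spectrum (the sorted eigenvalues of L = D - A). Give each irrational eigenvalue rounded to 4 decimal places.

With the vertex order [a, b, c, d, e, f, g, h], the degrees are [7, 7, 7, 7, 7, 7, 7, 7], giving D = diag(7, 7, 7, 7, 7, 7, 7, 7) and L = D - A. L is symmetric positive semidefinite, so every eigenvalue is real and nonnegative. The single zero eigenvalue shows the graph is connected. By the matrix-tree theorem the graph has (1/8) * product of the nonzero eigenvalues = 262144 spanning trees.

[0, 8, 8, 8, 8, 8, 8, 8]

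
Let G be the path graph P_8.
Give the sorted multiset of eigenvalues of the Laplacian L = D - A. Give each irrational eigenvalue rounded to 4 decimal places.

The graph has 8 vertices and degree multiset [2, 2, 2, 2, 2, 2, 1, 1]; D is the diagonal matrix of degrees and L = D - A. Since every row of L sums to 0, the all-ones vector is in the kernel and 0 is an eigenvalue. The single zero eigenvalue shows the graph is connected.

[0, 0.1522, 0.5858, 1.2346, 2, 2.7654, 3.4142, 3.8478]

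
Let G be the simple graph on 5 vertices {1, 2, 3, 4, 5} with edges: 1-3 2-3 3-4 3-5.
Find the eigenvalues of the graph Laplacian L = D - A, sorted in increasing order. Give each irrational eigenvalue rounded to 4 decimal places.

With the vertex order [1, 2, 3, 4, 5], the degrees are [1, 1, 4, 1, 1], giving D = diag(1, 1, 4, 1, 1) and L = D - A. L is symmetric positive semidefinite, so every eigenvalue is real and nonnegative. The single zero eigenvalue shows the graph is connected. The eigenvalues sum to 8, which equals trace(L) = 2|E|.

[0, 1, 1, 1, 5]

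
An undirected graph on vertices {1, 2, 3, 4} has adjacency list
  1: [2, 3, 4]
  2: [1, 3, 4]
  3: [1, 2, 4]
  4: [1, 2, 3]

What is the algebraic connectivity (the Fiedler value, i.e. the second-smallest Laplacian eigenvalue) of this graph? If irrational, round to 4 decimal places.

4

Each diagonal entry of L is the vertex degree and each off-diagonal entry is -1 where an edge is present, 0 otherwise; in the order [1, 2, 3, 4] the diagonal is [3, 3, 3, 3]. The sorted Laplacian eigenvalues are [0, 4, 4, 4]; the algebraic connectivity is the second entry, 4. The largest eigenvalue, 4, is at most the vertex count 4. By the matrix-tree theorem the graph has (1/4) * product of the nonzero eigenvalues = 16 spanning trees.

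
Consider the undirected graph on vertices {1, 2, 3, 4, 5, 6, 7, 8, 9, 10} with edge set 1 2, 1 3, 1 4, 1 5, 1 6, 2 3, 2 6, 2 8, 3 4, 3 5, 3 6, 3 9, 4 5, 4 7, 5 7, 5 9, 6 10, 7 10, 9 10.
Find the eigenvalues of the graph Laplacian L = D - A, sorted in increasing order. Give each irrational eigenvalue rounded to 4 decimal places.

[0, 0.7443, 2.2236, 2.4243, 2.9306, 4.7071, 5.3966, 5.7907, 6.5449, 7.2380]

Each diagonal entry of L is the vertex degree and each off-diagonal entry is -1 where an edge is present, 0 otherwise; in the order [1, 2, 3, 4, 5, 6, 7, 8, 9, 10] the diagonal is [5, 4, 6, 4, 5, 4, 3, 1, 3, 3]. The multiplicity of 0 as a Laplacian eigenvalue equals the number of connected components. The single zero eigenvalue shows the graph is connected. By the matrix-tree theorem the graph has (1/10) * product of the nonzero eigenvalues = 8193 spanning trees. The largest eigenvalue, 7.2380, is at most the vertex count 10.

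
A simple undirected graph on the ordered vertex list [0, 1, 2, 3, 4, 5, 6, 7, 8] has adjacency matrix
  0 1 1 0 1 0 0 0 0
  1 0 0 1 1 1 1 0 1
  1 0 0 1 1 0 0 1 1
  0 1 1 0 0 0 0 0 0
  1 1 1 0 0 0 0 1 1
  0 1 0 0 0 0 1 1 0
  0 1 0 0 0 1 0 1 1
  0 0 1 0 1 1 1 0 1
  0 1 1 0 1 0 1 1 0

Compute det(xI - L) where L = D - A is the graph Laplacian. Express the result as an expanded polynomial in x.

x^9 - 38x^8 + 616x^7 - 5550x^6 + 30310x^5 - 102408x^4 + 208290x^3 - 232312x^2 + 108450x

Reading degrees in the order [0, 1, 2, 3, 4, 5, 6, 7, 8] gives [3, 6, 5, 2, 5, 3, 4, 5, 5]; set D = diag(3, 6, 5, 2, 5, 3, 4, 5, 5) and form L = D - A. L has integer entries, so p(x) = det(xI - L) has integer coefficients. Expanding the determinant yields x^9 - 38x^8 + 616x^7 - 5550x^6 + 30310x^5 - 102408x^4 + 208290x^3 - 232312x^2 + 108450x. The coefficient of x^8 equals -trace(L) = -38, matching the sum of degrees. There is one zero in the spectrum, matching the 1 component.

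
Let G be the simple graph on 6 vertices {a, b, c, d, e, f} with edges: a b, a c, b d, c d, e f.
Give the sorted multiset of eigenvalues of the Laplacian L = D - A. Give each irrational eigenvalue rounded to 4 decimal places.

[0, 0, 2, 2, 2, 4]

Reading degrees in the order [a, b, c, d, e, f] gives [2, 2, 2, 2, 1, 1]; set D = diag(2, 2, 2, 2, 1, 1) and form L = D - A. Since every row of L sums to 0, the all-ones vector is in the kernel and 0 is an eigenvalue. The 2 zero eigenvalues correspond to the 2 connected components. The eigenvalues sum to 10, which equals trace(L) = 2|E|.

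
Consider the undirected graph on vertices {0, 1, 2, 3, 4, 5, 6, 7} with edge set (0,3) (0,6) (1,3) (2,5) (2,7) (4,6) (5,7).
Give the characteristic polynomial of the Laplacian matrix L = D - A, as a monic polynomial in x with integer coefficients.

Each diagonal entry of L is the vertex degree and each off-diagonal entry is -1 where an edge is present, 0 otherwise; in the order [0, 1, 2, 3, 4, 5, 6, 7] the diagonal is [2, 1, 2, 2, 1, 2, 2, 2]. Computing det(xI - L) by cofactor expansion (or equivalently via sum-over-permutations) gives x^8 - 14x^7 + 78x^6 - 218x^5 + 314x^4 - 210x^3 + 45x^2. Since p(0) = det(-L) = 0, x divides p(x). The eigenvalues sum to 14, which equals trace(L) = 2|E|. The largest eigenvalue, 3.6180, is at most the vertex count 8.

x^8 - 14x^7 + 78x^6 - 218x^5 + 314x^4 - 210x^3 + 45x^2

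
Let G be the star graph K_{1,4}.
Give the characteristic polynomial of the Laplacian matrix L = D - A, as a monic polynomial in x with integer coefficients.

The graph has 5 vertices and degree multiset [4, 1, 1, 1, 1]; D is the diagonal matrix of degrees and L = D - A. The eigenvalues of L are [0, 1, 1, 1, 5]; the characteristic polynomial is the product of (x - lambda_i), which multiplies out to x^5 - 8x^4 + 18x^3 - 16x^2 + 5x. Since p(0) = det(-L) = 0, x divides p(x). The eigenvalues sum to 8, which equals trace(L) = 2|E|. The largest eigenvalue, 5, is at most the vertex count 5.

x^5 - 8x^4 + 18x^3 - 16x^2 + 5x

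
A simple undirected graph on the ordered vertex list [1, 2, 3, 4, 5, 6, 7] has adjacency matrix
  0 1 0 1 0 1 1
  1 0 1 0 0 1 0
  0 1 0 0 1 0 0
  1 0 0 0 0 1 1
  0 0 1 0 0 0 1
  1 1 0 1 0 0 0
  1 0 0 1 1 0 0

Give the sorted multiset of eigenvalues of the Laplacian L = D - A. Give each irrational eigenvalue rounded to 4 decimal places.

Reading degrees in the order [1, 2, 3, 4, 5, 6, 7] gives [4, 3, 2, 3, 2, 3, 3]; set D = diag(4, 3, 2, 3, 2, 3, 3) and form L = D - A. L is symmetric positive semidefinite, so every eigenvalue is real and nonnegative. The single zero eigenvalue shows the graph is connected.

[0, 1.0878, 1.7530, 3.4450, 3.7135, 4.8019, 5.1987]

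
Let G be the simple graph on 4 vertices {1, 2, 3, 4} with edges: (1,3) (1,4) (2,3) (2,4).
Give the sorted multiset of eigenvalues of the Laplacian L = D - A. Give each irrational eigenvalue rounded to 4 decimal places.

[0, 2, 2, 4]

With the vertex order [1, 2, 3, 4], the degrees are [2, 2, 2, 2], giving D = diag(2, 2, 2, 2) and L = D - A. Since every row of L sums to 0, the all-ones vector is in the kernel and 0 is an eigenvalue. The eigenvalues sum to 8, which equals trace(L) = 2|E|.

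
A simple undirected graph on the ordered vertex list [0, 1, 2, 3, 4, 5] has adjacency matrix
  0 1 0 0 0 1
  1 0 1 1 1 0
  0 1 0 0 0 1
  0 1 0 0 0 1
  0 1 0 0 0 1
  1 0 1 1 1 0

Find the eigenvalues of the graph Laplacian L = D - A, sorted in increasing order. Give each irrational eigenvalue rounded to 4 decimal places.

[0, 2, 2, 2, 4, 6]

Reading degrees in the order [0, 1, 2, 3, 4, 5] gives [2, 4, 2, 2, 2, 4]; set D = diag(2, 4, 2, 2, 2, 4) and form L = D - A. Diagonalising L (or applying a numerical eigensolver to the 6x6 matrix) gives the spectrum above. The eigenvalues sum to 16, which equals trace(L) = 2|E|.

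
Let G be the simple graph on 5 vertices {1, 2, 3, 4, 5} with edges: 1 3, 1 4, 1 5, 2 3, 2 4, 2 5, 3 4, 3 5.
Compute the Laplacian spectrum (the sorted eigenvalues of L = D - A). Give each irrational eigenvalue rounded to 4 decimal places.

[0, 3, 3, 5, 5]

Reading degrees in the order [1, 2, 3, 4, 5] gives [3, 3, 4, 3, 3]; set D = diag(3, 3, 4, 3, 3) and form L = D - A. Diagonalising L (or applying a numerical eigensolver to the 5x5 matrix) gives the spectrum above. The single zero eigenvalue shows the graph is connected. The eigenvalues sum to 16, which equals trace(L) = 2|E|. The largest eigenvalue, 5, is at most the vertex count 5.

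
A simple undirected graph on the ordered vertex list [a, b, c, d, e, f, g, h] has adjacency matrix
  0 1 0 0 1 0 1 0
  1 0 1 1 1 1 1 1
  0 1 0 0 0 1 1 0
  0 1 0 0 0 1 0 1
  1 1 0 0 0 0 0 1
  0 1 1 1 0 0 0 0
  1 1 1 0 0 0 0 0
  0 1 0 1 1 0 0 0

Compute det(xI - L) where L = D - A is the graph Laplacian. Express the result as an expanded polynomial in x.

x^8 - 28x^7 + 322x^6 - 1974x^5 + 6965x^4 - 14126x^3 + 15225x^2 - 6728x

Reading degrees in the order [a, b, c, d, e, f, g, h] gives [3, 7, 3, 3, 3, 3, 3, 3]; set D = diag(3, 7, 3, 3, 3, 3, 3, 3) and form L = D - A. L has integer entries, so p(x) = det(xI - L) has integer coefficients. Expanding the determinant yields x^8 - 28x^7 + 322x^6 - 1974x^5 + 6965x^4 - 14126x^3 + 15225x^2 - 6728x. The constant term is 0 because L is singular (the all-ones vector lies in its kernel). The largest eigenvalue, 8, is at most the vertex count 8. By the matrix-tree theorem the graph has (1/8) * product of the nonzero eigenvalues = 841 spanning trees.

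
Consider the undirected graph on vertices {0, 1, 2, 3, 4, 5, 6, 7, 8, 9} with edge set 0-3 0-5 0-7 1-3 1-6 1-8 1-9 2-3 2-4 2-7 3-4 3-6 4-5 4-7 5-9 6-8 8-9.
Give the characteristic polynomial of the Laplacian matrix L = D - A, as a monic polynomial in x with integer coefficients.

Reading degrees in the order [0, 1, 2, 3, 4, 5, 6, 7, 8, 9] gives [3, 4, 3, 5, 4, 3, 3, 3, 3, 3]; set D = diag(3, 4, 3, 5, 4, 3, 3, 3, 3, 3) and form L = D - A. Computing det(xI - L) by cofactor expansion (or equivalently via sum-over-permutations) gives x^10 - 34x^9 + 501x^8 - 4190x^7 + 21852x^6 - 73392x^5 + 157802x^4 - 207620x^3 + 149573x^2 - 43860x. Since p(0) = det(-L) = 0, x divides p(x). By the matrix-tree theorem the graph has (1/10) * product of the nonzero eigenvalues = 4386 spanning trees. The largest eigenvalue, 6.6991, is at most the vertex count 10.

x^10 - 34x^9 + 501x^8 - 4190x^7 + 21852x^6 - 73392x^5 + 157802x^4 - 207620x^3 + 149573x^2 - 43860x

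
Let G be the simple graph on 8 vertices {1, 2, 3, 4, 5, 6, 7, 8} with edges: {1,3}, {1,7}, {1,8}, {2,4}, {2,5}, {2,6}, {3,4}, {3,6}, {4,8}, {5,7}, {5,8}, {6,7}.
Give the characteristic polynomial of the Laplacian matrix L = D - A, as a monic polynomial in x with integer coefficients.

Each diagonal entry of L is the vertex degree and each off-diagonal entry is -1 where an edge is present, 0 otherwise; in the order [1, 2, 3, 4, 5, 6, 7, 8] the diagonal is [3, 3, 3, 3, 3, 3, 3, 3]. L has integer entries, so p(x) = det(xI - L) has integer coefficients. Expanding the determinant yields x^8 - 24x^7 + 240x^6 - 1296x^5 + 4080x^4 - 7488x^3 + 7424x^2 - 3072x. The coefficient of x^7 equals -trace(L) = -24, matching the sum of degrees. The eigenvalues sum to 24, which equals trace(L) = 2|E|. There is one zero in the spectrum, matching the 1 component.

x^8 - 24x^7 + 240x^6 - 1296x^5 + 4080x^4 - 7488x^3 + 7424x^2 - 3072x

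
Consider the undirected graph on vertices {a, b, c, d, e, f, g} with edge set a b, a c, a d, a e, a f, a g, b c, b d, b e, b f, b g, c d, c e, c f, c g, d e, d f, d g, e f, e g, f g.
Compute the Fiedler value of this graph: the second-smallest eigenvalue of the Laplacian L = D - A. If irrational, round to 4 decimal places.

7

Reading degrees in the order [a, b, c, d, e, f, g] gives [6, 6, 6, 6, 6, 6, 6]; set D = diag(6, 6, 6, 6, 6, 6, 6) and form L = D - A. The smallest Laplacian eigenvalue is always 0. The next one, lambda_2 = 7, measures how hard the graph is to disconnect: larger values mean better connectivity.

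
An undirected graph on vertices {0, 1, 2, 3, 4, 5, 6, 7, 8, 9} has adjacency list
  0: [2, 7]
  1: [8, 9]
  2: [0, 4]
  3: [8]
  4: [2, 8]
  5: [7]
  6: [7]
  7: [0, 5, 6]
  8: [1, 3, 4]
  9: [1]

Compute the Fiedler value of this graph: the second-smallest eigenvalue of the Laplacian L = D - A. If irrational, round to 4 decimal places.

Each diagonal entry of L is the vertex degree and each off-diagonal entry is -1 where an edge is present, 0 otherwise; in the order [0, 1, 2, 3, 4, 5, 6, 7, 8, 9] the diagonal is [2, 2, 2, 1, 2, 1, 1, 3, 3, 1]. The smallest Laplacian eigenvalue is always 0. The next one, lambda_2 = 0.1172, measures how hard the graph is to disconnect: larger values mean better connectivity.

0.1172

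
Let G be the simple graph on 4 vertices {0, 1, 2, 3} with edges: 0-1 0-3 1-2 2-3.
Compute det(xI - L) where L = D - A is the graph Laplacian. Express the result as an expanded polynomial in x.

x^4 - 8x^3 + 20x^2 - 16x

Each diagonal entry of L is the vertex degree and each off-diagonal entry is -1 where an edge is present, 0 otherwise; in the order [0, 1, 2, 3] the diagonal is [2, 2, 2, 2]. The eigenvalues of L are [0, 2, 2, 4]; the characteristic polynomial is the product of (x - lambda_i), which multiplies out to x^4 - 8x^3 + 20x^2 - 16x. The coefficient of x^3 equals -trace(L) = -8, matching the sum of degrees. There is one zero in the spectrum, matching the 1 component. By the matrix-tree theorem the graph has (1/4) * product of the nonzero eigenvalues = 4 spanning trees.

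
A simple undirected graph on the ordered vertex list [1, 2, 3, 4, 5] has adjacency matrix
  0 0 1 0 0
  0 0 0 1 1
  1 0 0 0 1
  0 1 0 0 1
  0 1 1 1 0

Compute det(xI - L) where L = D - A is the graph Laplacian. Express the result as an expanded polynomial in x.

x^5 - 10x^4 + 34x^3 - 44x^2 + 15x

Reading degrees in the order [1, 2, 3, 4, 5] gives [1, 2, 2, 2, 3]; set D = diag(1, 2, 2, 2, 3) and form L = D - A. Computing det(xI - L) by cofactor expansion (or equivalently via sum-over-permutations) gives x^5 - 10x^4 + 34x^3 - 44x^2 + 15x. The constant term is 0 because L is singular (the all-ones vector lies in its kernel). There is one zero in the spectrum, matching the 1 component.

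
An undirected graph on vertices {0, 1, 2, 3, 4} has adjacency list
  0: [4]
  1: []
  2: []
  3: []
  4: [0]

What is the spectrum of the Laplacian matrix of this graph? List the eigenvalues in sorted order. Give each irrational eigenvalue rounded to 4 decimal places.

Each diagonal entry of L is the vertex degree and each off-diagonal entry is -1 where an edge is present, 0 otherwise; in the order [0, 1, 2, 3, 4] the diagonal is [1, 0, 0, 0, 1]. Diagonalising L (or applying a numerical eigensolver to the 5x5 matrix) gives the spectrum above. The 4 zero eigenvalues correspond to the 4 connected components.

[0, 0, 0, 0, 2]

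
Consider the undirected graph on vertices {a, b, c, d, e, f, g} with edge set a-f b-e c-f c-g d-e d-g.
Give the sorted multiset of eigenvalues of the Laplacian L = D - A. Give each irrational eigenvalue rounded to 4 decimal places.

[0, 0.1981, 0.7530, 1.5550, 2.4450, 3.2470, 3.8019]

Each diagonal entry of L is the vertex degree and each off-diagonal entry is -1 where an edge is present, 0 otherwise; in the order [a, b, c, d, e, f, g] the diagonal is [1, 1, 2, 2, 2, 2, 2]. L is symmetric positive semidefinite, so every eigenvalue is real and nonnegative.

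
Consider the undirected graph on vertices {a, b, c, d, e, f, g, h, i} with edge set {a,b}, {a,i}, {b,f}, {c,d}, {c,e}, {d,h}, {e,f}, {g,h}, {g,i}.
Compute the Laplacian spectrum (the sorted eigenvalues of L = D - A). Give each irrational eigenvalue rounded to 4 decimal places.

Each diagonal entry of L is the vertex degree and each off-diagonal entry is -1 where an edge is present, 0 otherwise; in the order [a, b, c, d, e, f, g, h, i] the diagonal is [2, 2, 2, 2, 2, 2, 2, 2, 2]. L is symmetric positive semidefinite, so every eigenvalue is real and nonnegative. The single zero eigenvalue shows the graph is connected. The eigenvalues sum to 18, which equals trace(L) = 2|E|.

[0, 0.4679, 0.4679, 1.6527, 1.6527, 3, 3, 3.8794, 3.8794]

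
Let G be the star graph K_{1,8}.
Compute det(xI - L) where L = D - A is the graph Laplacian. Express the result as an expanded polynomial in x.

x^9 - 16x^8 + 84x^7 - 224x^6 + 350x^5 - 336x^4 + 196x^3 - 64x^2 + 9x

The graph has 9 vertices and degree multiset [8, 1, 1, 1, 1, 1, 1, 1, 1]; D is the diagonal matrix of degrees and L = D - A. L has integer entries, so p(x) = det(xI - L) has integer coefficients. Expanding the determinant yields x^9 - 16x^8 + 84x^7 - 224x^6 + 350x^5 - 336x^4 + 196x^3 - 64x^2 + 9x. The coefficient of x^8 equals -trace(L) = -16, matching the sum of degrees. By the matrix-tree theorem the graph has (1/9) * product of the nonzero eigenvalues = 1 spanning tree.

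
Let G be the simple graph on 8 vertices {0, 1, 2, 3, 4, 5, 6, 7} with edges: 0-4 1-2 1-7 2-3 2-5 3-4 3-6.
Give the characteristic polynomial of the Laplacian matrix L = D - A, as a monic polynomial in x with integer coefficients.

x^8 - 14x^7 + 76x^6 - 204x^5 + 286x^4 - 204x^3 + 68x^2 - 8x

Reading degrees in the order [0, 1, 2, 3, 4, 5, 6, 7] gives [1, 2, 3, 3, 2, 1, 1, 1]; set D = diag(1, 2, 3, 3, 2, 1, 1, 1) and form L = D - A. Computing det(xI - L) by cofactor expansion (or equivalently via sum-over-permutations) gives x^8 - 14x^7 + 76x^6 - 204x^5 + 286x^4 - 204x^3 + 68x^2 - 8x. Since p(0) = det(-L) = 0, x divides p(x). By the matrix-tree theorem the graph has (1/8) * product of the nonzero eigenvalues = 1 spanning tree.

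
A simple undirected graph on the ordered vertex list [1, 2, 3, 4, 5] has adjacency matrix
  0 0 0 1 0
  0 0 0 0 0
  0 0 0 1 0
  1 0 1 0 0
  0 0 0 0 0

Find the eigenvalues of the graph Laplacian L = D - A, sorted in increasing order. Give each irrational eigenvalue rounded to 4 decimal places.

[0, 0, 0, 1, 3]

Each diagonal entry of L is the vertex degree and each off-diagonal entry is -1 where an edge is present, 0 otherwise; in the order [1, 2, 3, 4, 5] the diagonal is [1, 0, 1, 2, 0]. Since every row of L sums to 0, the all-ones vector is in the kernel and 0 is an eigenvalue. The 3 zero eigenvalues correspond to the 3 connected components.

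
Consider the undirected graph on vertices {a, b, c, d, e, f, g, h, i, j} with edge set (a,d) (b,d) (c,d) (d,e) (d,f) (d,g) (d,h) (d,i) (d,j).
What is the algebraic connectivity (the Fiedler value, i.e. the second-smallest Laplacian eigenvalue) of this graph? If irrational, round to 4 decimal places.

1

Each diagonal entry of L is the vertex degree and each off-diagonal entry is -1 where an edge is present, 0 otherwise; in the order [a, b, c, d, e, f, g, h, i, j] the diagonal is [1, 1, 1, 9, 1, 1, 1, 1, 1, 1]. Computing the eigenvalues of L and sorting gives [0, 1, 1, 1, 1, 1, 1, 1, 1, 10]. The Fiedler value lambda_2 = 1 is strictly positive, so the graph is connected. There is one zero in the spectrum, matching the 1 component. The largest eigenvalue, 10, is at most the vertex count 10.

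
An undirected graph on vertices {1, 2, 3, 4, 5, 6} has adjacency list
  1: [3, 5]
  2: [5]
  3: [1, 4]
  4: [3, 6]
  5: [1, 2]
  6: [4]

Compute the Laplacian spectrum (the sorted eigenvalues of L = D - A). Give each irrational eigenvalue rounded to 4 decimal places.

[0, 0.2679, 1, 2, 3, 3.7321]

Each diagonal entry of L is the vertex degree and each off-diagonal entry is -1 where an edge is present, 0 otherwise; in the order [1, 2, 3, 4, 5, 6] the diagonal is [2, 1, 2, 2, 2, 1]. Diagonalising L (or applying a numerical eigensolver to the 6x6 matrix) gives the spectrum above. The single zero eigenvalue shows the graph is connected. The eigenvalues sum to 10, which equals trace(L) = 2|E|.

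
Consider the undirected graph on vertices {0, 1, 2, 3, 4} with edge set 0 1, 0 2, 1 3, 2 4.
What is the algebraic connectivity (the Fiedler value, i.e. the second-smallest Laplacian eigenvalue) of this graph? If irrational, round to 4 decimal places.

0.3820

Each diagonal entry of L is the vertex degree and each off-diagonal entry is -1 where an edge is present, 0 otherwise; in the order [0, 1, 2, 3, 4] the diagonal is [2, 2, 2, 1, 1]. The sorted Laplacian eigenvalues are [0, 0.3820, 1.3820, 2.6180, 3.6180]; the algebraic connectivity is the second entry, 0.3820. By the matrix-tree theorem the graph has (1/5) * product of the nonzero eigenvalues = 1 spanning tree.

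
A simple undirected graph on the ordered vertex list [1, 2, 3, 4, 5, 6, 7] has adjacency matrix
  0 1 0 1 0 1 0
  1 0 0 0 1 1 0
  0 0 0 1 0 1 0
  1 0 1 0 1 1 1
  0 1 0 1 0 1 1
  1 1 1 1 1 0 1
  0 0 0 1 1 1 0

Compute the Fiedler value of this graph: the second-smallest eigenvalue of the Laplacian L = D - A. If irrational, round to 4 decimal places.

1.8817

Reading degrees in the order [1, 2, 3, 4, 5, 6, 7] gives [3, 3, 2, 5, 4, 6, 3]; set D = diag(3, 3, 2, 5, 4, 6, 3) and form L = D - A. Computing the eigenvalues of L and sorting gives [0, 1.8817, 2.4506, 3.5341, 4.8647, 6.2688, 7]. The Fiedler value lambda_2 = 1.8817 is strictly positive, so the graph is connected. There is one zero in the spectrum, matching the 1 component. The eigenvalues sum to 26, which equals trace(L) = 2|E|.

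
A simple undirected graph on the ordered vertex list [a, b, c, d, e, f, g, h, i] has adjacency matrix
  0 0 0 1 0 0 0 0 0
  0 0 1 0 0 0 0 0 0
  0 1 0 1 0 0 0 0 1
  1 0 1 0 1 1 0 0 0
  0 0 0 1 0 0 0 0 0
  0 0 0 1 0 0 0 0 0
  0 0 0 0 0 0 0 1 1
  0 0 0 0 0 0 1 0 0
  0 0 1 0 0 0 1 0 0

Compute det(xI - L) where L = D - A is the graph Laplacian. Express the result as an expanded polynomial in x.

Each diagonal entry of L is the vertex degree and each off-diagonal entry is -1 where an edge is present, 0 otherwise; in the order [a, b, c, d, e, f, g, h, i] the diagonal is [1, 1, 3, 4, 1, 1, 2, 1, 2]. L has integer entries, so p(x) = det(xI - L) has integer coefficients. Expanding the determinant yields x^9 - 16x^8 + 101x^7 - 326x^6 + 585x^5 - 596x^4 + 334x^3 - 92x^2 + 9x. The coefficient of x^8 equals -trace(L) = -16, matching the sum of degrees. The largest eigenvalue, 5.2842, is at most the vertex count 9.

x^9 - 16x^8 + 101x^7 - 326x^6 + 585x^5 - 596x^4 + 334x^3 - 92x^2 + 9x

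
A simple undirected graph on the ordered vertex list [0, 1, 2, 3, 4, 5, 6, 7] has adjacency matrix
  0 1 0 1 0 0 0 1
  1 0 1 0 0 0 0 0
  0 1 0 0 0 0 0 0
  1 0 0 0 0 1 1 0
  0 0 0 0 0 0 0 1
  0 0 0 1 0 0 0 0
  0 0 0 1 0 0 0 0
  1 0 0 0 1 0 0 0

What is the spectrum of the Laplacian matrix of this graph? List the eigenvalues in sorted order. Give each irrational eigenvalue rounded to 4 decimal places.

[0, 0.3065, 0.3820, 1, 1.6703, 2.6180, 3.3297, 4.6935]

Each diagonal entry of L is the vertex degree and each off-diagonal entry is -1 where an edge is present, 0 otherwise; in the order [0, 1, 2, 3, 4, 5, 6, 7] the diagonal is [3, 2, 1, 3, 1, 1, 1, 2]. The multiplicity of 0 as a Laplacian eigenvalue equals the number of connected components. There is one zero in the spectrum, matching the 1 component.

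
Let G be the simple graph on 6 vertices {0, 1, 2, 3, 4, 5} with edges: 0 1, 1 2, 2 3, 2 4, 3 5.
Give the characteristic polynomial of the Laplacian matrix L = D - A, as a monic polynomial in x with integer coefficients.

x^6 - 10x^5 + 35x^4 - 52x^3 + 31x^2 - 6x

Reading degrees in the order [0, 1, 2, 3, 4, 5] gives [1, 2, 3, 2, 1, 1]; set D = diag(1, 2, 3, 2, 1, 1) and form L = D - A. Computing det(xI - L) by cofactor expansion (or equivalently via sum-over-permutations) gives x^6 - 10x^5 + 35x^4 - 52x^3 + 31x^2 - 6x. The coefficient of x^5 equals -trace(L) = -10, matching the sum of degrees.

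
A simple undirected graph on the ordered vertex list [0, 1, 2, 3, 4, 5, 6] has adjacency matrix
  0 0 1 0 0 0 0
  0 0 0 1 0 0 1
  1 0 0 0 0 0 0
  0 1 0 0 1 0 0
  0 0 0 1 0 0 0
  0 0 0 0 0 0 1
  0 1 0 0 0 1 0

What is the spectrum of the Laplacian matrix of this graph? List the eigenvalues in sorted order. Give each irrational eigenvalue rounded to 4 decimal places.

With the vertex order [0, 1, 2, 3, 4, 5, 6], the degrees are [1, 2, 1, 2, 1, 1, 2], giving D = diag(1, 2, 1, 2, 1, 1, 2) and L = D - A. L is symmetric positive semidefinite, so every eigenvalue is real and nonnegative. The 2 zero eigenvalues correspond to the 2 connected components. The eigenvalues sum to 10, which equals trace(L) = 2|E|.

[0, 0, 0.3820, 1.3820, 2, 2.6180, 3.6180]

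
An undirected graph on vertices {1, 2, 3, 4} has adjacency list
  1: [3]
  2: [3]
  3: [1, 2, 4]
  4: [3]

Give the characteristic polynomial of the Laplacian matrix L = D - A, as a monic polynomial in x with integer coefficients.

With the vertex order [1, 2, 3, 4], the degrees are [1, 1, 3, 1], giving D = diag(1, 1, 3, 1) and L = D - A. L has integer entries, so p(x) = det(xI - L) has integer coefficients. Expanding the determinant yields x^4 - 6x^3 + 9x^2 - 4x. The coefficient of x^3 equals -trace(L) = -6, matching the sum of degrees. There is one zero in the spectrum, matching the 1 component.

x^4 - 6x^3 + 9x^2 - 4x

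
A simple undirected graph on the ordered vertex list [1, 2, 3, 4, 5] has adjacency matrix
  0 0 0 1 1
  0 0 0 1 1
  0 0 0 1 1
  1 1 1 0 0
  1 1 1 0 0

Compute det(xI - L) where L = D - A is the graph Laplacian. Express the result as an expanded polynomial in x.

x^5 - 12x^4 + 51x^3 - 92x^2 + 60x

With the vertex order [1, 2, 3, 4, 5], the degrees are [2, 2, 2, 3, 3], giving D = diag(2, 2, 2, 3, 3) and L = D - A. Computing det(xI - L) by cofactor expansion (or equivalently via sum-over-permutations) gives x^5 - 12x^4 + 51x^3 - 92x^2 + 60x. Since p(0) = det(-L) = 0, x divides p(x). The largest eigenvalue, 5, is at most the vertex count 5.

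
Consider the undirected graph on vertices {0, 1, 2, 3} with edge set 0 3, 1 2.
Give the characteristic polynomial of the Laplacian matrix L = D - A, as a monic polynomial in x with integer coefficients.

x^4 - 4x^3 + 4x^2

With the vertex order [0, 1, 2, 3], the degrees are [1, 1, 1, 1], giving D = diag(1, 1, 1, 1) and L = D - A. The eigenvalues of L are [0, 0, 2, 2]; the characteristic polynomial is the product of (x - lambda_i), which multiplies out to x^4 - 4x^3 + 4x^2. The constant term is 0 because L is singular (the all-ones vector lies in its kernel). There are 2 zeros in the spectrum, matching the 2 components.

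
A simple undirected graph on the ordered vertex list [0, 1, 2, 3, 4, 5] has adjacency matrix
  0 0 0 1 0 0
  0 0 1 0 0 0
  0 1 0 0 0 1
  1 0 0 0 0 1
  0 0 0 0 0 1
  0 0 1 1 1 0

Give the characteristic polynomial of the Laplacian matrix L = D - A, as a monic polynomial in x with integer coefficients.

Reading degrees in the order [0, 1, 2, 3, 4, 5] gives [1, 1, 2, 2, 1, 3]; set D = diag(1, 1, 2, 2, 1, 3) and form L = D - A. L has integer entries, so p(x) = det(xI - L) has integer coefficients. Expanding the determinant yields x^6 - 10x^5 + 35x^4 - 52x^3 + 31x^2 - 6x. The constant term is 0 because L is singular (the all-ones vector lies in its kernel). By the matrix-tree theorem the graph has (1/6) * product of the nonzero eigenvalues = 1 spanning tree.

x^6 - 10x^5 + 35x^4 - 52x^3 + 31x^2 - 6x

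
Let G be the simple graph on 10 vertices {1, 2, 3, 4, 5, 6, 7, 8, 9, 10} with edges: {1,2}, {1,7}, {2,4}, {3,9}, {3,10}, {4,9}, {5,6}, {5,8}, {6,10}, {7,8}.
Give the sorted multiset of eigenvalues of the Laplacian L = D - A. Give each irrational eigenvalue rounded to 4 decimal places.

[0, 0.3820, 0.3820, 1.3820, 1.3820, 2.6180, 2.6180, 3.6180, 3.6180, 4]

Reading degrees in the order [1, 2, 3, 4, 5, 6, 7, 8, 9, 10] gives [2, 2, 2, 2, 2, 2, 2, 2, 2, 2]; set D = diag(2, 2, 2, 2, 2, 2, 2, 2, 2, 2) and form L = D - A. L is symmetric positive semidefinite, so every eigenvalue is real and nonnegative. The single zero eigenvalue shows the graph is connected. There is one zero in the spectrum, matching the 1 component. By the matrix-tree theorem the graph has (1/10) * product of the nonzero eigenvalues = 10 spanning trees.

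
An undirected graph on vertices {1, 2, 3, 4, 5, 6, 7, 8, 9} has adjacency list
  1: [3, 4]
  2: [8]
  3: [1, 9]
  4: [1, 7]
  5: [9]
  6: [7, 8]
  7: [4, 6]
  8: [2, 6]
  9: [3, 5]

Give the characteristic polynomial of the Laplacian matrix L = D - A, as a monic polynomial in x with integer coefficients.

x^9 - 16x^8 + 105x^7 - 364x^6 + 715x^5 - 792x^4 + 462x^3 - 120x^2 + 9x

With the vertex order [1, 2, 3, 4, 5, 6, 7, 8, 9], the degrees are [2, 1, 2, 2, 1, 2, 2, 2, 2], giving D = diag(2, 1, 2, 2, 1, 2, 2, 2, 2) and L = D - A. Computing det(xI - L) by cofactor expansion (or equivalently via sum-over-permutations) gives x^9 - 16x^8 + 105x^7 - 364x^6 + 715x^5 - 792x^4 + 462x^3 - 120x^2 + 9x. The constant term is 0 because L is singular (the all-ones vector lies in its kernel). The largest eigenvalue, 3.8794, is at most the vertex count 9.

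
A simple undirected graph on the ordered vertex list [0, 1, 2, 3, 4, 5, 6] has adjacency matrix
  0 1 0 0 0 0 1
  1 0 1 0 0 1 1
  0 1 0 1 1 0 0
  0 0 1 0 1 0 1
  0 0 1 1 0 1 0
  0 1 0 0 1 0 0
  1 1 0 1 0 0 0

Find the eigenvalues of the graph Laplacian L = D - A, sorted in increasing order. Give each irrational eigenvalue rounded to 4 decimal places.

[0, 1.2143, 1.8542, 3.2181, 3.5453, 4.6004, 5.5675]

Reading degrees in the order [0, 1, 2, 3, 4, 5, 6] gives [2, 4, 3, 3, 3, 2, 3]; set D = diag(2, 4, 3, 3, 3, 2, 3) and form L = D - A. Since every row of L sums to 0, the all-ones vector is in the kernel and 0 is an eigenvalue. The single zero eigenvalue shows the graph is connected.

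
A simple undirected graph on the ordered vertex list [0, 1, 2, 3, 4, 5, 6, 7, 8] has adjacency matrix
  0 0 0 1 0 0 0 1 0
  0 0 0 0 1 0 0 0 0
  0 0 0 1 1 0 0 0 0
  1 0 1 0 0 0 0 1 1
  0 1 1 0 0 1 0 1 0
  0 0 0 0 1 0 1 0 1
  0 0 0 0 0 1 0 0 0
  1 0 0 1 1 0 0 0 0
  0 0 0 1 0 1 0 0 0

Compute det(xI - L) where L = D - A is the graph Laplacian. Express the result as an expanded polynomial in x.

Each diagonal entry of L is the vertex degree and each off-diagonal entry is -1 where an edge is present, 0 otherwise; in the order [0, 1, 2, 3, 4, 5, 6, 7, 8] the diagonal is [2, 1, 2, 4, 4, 3, 1, 3, 2]. Computing det(xI - L) by cofactor expansion (or equivalently via sum-over-permutations) gives x^9 - 22x^8 + 199x^7 - 960x^6 + 2682x^5 - 4410x^4 + 4137x^3 - 2010x^2 + 387x. The coefficient of x^8 equals -trace(L) = -22, matching the sum of degrees. The eigenvalues sum to 22, which equals trace(L) = 2|E|. The largest eigenvalue, 5.6835, is at most the vertex count 9.

x^9 - 22x^8 + 199x^7 - 960x^6 + 2682x^5 - 4410x^4 + 4137x^3 - 2010x^2 + 387x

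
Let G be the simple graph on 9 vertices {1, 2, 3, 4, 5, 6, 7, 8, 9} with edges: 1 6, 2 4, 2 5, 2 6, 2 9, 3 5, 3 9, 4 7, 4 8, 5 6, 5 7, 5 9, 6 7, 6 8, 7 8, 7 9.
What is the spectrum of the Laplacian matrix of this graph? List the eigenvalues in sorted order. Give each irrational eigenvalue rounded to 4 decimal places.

Reading degrees in the order [1, 2, 3, 4, 5, 6, 7, 8, 9] gives [1, 4, 2, 3, 5, 5, 5, 3, 4]; set D = diag(1, 4, 2, 3, 5, 5, 5, 3, 4) and form L = D - A. The multiplicity of 0 as a Laplacian eigenvalue equals the number of connected components. The eigenvalues sum to 32, which equals trace(L) = 2|E|.

[0, 0.8622, 1.4341, 3.0353, 3.5573, 4.5795, 5.0989, 6.4487, 6.9839]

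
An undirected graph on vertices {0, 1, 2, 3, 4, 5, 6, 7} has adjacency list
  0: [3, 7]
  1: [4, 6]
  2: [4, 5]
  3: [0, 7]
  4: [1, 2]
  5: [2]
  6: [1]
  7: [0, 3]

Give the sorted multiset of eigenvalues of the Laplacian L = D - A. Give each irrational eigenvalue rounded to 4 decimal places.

With the vertex order [0, 1, 2, 3, 4, 5, 6, 7], the degrees are [2, 2, 2, 2, 2, 1, 1, 2], giving D = diag(2, 2, 2, 2, 2, 1, 1, 2) and L = D - A. The multiplicity of 0 as a Laplacian eigenvalue equals the number of connected components. The 2 zero eigenvalues correspond to the 2 connected components. The largest eigenvalue, 3.6180, is at most the vertex count 8. The eigenvalues sum to 14, which equals trace(L) = 2|E|.

[0, 0, 0.3820, 1.3820, 2.6180, 3, 3, 3.6180]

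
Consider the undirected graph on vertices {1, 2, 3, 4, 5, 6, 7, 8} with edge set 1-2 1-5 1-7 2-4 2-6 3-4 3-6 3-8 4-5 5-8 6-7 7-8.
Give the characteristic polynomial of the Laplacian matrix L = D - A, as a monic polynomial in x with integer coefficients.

With the vertex order [1, 2, 3, 4, 5, 6, 7, 8], the degrees are [3, 3, 3, 3, 3, 3, 3, 3], giving D = diag(3, 3, 3, 3, 3, 3, 3, 3) and L = D - A. Computing det(xI - L) by cofactor expansion (or equivalently via sum-over-permutations) gives x^8 - 24x^7 + 240x^6 - 1296x^5 + 4080x^4 - 7488x^3 + 7424x^2 - 3072x. The constant term is 0 because L is singular (the all-ones vector lies in its kernel). There is one zero in the spectrum, matching the 1 component.

x^8 - 24x^7 + 240x^6 - 1296x^5 + 4080x^4 - 7488x^3 + 7424x^2 - 3072x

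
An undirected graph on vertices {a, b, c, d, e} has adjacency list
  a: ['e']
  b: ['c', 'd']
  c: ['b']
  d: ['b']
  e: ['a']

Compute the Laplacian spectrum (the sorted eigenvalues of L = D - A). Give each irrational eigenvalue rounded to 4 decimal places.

Reading degrees in the order [a, b, c, d, e] gives [1, 2, 1, 1, 1]; set D = diag(1, 2, 1, 1, 1) and form L = D - A. Diagonalising L (or applying a numerical eigensolver to the 5x5 matrix) gives the spectrum above. The 2 zero eigenvalues correspond to the 2 connected components.

[0, 0, 1, 2, 3]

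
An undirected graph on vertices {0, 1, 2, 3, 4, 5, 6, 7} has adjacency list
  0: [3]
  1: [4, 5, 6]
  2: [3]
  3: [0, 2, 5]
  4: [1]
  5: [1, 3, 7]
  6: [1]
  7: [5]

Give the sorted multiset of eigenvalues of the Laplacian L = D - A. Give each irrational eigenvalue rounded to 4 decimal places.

Each diagonal entry of L is the vertex degree and each off-diagonal entry is -1 where an edge is present, 0 otherwise; in the order [0, 1, 2, 3, 4, 5, 6, 7] the diagonal is [1, 3, 1, 3, 1, 3, 1, 1]. Since every row of L sums to 0, the all-ones vector is in the kernel and 0 is an eigenvalue. The single zero eigenvalue shows the graph is connected.

[0, 0.2679, 0.6571, 1, 1, 2.5293, 3.7321, 4.8136]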